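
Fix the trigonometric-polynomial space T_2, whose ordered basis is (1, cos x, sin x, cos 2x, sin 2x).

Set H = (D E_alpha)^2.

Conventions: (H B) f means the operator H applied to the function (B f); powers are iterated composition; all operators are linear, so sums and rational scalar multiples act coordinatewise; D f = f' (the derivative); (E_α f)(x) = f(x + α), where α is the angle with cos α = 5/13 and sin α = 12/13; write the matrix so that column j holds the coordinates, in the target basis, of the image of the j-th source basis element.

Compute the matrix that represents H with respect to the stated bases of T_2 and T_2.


the matrix is [[0, 0, 0, 0, 0]; [0, 119/169, -120/169, 0, 0]; [0, 120/169, 119/169, 0, 0]; [0, 0, 0, 956/28561, 114240/28561]; [0, 0, 0, -114240/28561, 956/28561]] (rows listed top to bottom)

image of 1: 0
image of cos x: (119/169)cos x + (120/169)sin x
image of sin x: -(120/169)cos x + (119/169)sin x
image of cos 2x: (956/28561)cos 2x - (114240/28561)sin 2x
image of sin 2x: (114240/28561)cos 2x + (956/28561)sin 2x
each image's coordinates form column j of the matrix


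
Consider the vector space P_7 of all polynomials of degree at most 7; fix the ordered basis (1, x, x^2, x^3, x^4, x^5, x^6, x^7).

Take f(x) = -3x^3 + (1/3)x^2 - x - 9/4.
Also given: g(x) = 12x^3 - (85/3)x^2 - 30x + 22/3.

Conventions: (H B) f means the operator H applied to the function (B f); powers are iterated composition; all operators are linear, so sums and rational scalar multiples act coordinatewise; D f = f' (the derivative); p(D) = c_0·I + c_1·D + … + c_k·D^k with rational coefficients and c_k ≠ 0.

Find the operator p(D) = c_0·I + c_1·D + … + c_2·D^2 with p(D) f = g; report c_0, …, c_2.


p(D) = -4·I + 3·D + 2·D^2, i.e. c_0 = -4, c_1 = 3, c_2 = 2

D^0 f = -3x^3 + (1/3)x^2 - x - 9/4
D^1 f = -9x^2 + (2/3)x - 1
D^2 f = -18x + 2/3
matching coefficients of g against c_0 f + c_1 Df + … from the top degree down determines the c_i
solution: c_0 = -4, c_1 = 3, c_2 = 2


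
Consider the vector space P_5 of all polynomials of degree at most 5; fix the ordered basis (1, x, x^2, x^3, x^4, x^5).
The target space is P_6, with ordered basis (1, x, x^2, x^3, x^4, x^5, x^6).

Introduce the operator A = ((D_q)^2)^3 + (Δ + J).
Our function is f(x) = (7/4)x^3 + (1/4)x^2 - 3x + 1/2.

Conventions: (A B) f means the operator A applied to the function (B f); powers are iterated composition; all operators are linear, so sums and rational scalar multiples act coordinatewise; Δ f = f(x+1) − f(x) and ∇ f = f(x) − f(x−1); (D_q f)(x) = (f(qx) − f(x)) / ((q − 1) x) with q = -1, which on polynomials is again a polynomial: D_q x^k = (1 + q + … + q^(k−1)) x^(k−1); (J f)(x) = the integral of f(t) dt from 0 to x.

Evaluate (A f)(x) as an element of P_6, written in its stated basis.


D_q f = (7/4)x^2 - 3
D_q D_q f = 0
D_q (D_q)^2 f = 0
D_q D_q (D_q)^2 f = 0
D_q (D_q)^2 (D_q)^2 f = 0
D_q D_q (D_q)^2 (D_q)^2 f = 0
Δ f = (21/4)x^2 + (23/4)x - 1
J f = (7/16)x^4 + (1/12)x^3 - (3/2)x^2 + (1/2)x
(Δ + J) f = (7/16)x^4 + (1/12)x^3 + (15/4)x^2 + (25/4)x - 1
(((D_q)^2)^3 + (Δ + J)) f = (7/16)x^4 + (1/12)x^3 + (15/4)x^2 + (25/4)x - 1

the image equals g(x) = (7/16)x^4 + (1/12)x^3 + (15/4)x^2 + (25/4)x - 1


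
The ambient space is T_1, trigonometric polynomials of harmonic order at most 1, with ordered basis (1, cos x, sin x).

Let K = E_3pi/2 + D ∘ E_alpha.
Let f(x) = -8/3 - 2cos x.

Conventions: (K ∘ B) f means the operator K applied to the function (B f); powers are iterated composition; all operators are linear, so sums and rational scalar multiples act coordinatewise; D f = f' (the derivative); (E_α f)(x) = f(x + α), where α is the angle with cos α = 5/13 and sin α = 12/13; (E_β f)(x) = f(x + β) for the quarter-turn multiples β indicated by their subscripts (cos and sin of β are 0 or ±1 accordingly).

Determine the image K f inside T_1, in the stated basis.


E_3pi/2 f = -8/3 - 2sin x
E_alpha f = -8/3 - (10/13)cos x + (24/13)sin x
D E_alpha f = (24/13)cos x + (10/13)sin x
(E_3pi/2 + D ∘ E_alpha) f = -8/3 + (24/13)cos x - (16/13)sin x

the result is g(x) = -8/3 + (24/13)cos x - (16/13)sin x


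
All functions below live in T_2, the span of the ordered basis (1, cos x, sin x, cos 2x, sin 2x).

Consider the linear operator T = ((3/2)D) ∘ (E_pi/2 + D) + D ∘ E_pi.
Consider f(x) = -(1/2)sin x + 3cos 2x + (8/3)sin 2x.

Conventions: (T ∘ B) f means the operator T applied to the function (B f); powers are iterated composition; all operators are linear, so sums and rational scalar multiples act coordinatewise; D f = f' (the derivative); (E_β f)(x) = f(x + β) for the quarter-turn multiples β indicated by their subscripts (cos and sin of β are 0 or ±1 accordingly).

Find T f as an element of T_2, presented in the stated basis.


the image equals g(x) = (1/2)cos x + (3/2)sin x - (62/3)cos 2x - 13sin 2x

E_pi/2 f = -(1/2)cos x - 3cos 2x - (8/3)sin 2x
D f = -(1/2)cos x + (16/3)cos 2x - 6sin 2x
(E_pi/2 + D) f = -cos x + (7/3)cos 2x - (26/3)sin 2x
D (E_pi/2 + D) f = sin x - (52/3)cos 2x - (14/3)sin 2x
((3/2)D) (E_pi/2 + D) f = (3/2)sin x - 26cos 2x - 7sin 2x
E_pi f = (1/2)sin x + 3cos 2x + (8/3)sin 2x
D E_pi f = (1/2)cos x + (16/3)cos 2x - 6sin 2x
(((3/2)D) ∘ (E_pi/2 + D) + D ∘ E_pi) f = (1/2)cos x + (3/2)sin x - (62/3)cos 2x - 13sin 2x


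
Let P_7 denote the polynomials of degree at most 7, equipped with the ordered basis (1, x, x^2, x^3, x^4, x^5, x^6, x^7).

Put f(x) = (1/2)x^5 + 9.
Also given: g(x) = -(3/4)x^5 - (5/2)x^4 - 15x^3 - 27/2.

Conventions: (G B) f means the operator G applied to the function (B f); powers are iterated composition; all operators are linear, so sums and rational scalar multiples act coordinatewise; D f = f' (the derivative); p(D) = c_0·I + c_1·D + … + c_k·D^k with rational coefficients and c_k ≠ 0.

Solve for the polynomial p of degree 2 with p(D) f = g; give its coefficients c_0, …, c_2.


D^0 f = (1/2)x^5 + 9
D^1 f = (5/2)x^4
D^2 f = 10x^3
matching coefficients of g against c_0 f + c_1 Df + … from the top degree down determines the c_i
solution: c_0 = -3/2, c_1 = -1, c_2 = -3/2

p(D) = -(3/2)·I − D − (3/2)·D^2, i.e. c_0 = -3/2, c_1 = -1, c_2 = -3/2


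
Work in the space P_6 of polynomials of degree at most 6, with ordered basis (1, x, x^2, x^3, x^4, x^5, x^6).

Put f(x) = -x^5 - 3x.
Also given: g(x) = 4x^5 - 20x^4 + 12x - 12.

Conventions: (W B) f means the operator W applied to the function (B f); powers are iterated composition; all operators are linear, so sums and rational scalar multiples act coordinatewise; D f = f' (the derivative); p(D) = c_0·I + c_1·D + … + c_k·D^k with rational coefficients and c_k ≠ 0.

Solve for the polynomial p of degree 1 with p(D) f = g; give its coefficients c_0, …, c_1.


D^0 f = -x^5 - 3x
D^1 f = -5x^4 - 3
matching coefficients of g against c_0 f + c_1 Df + … from the top degree down determines the c_i
solution: c_0 = -4, c_1 = 4

c_0 = -4, c_1 = 4


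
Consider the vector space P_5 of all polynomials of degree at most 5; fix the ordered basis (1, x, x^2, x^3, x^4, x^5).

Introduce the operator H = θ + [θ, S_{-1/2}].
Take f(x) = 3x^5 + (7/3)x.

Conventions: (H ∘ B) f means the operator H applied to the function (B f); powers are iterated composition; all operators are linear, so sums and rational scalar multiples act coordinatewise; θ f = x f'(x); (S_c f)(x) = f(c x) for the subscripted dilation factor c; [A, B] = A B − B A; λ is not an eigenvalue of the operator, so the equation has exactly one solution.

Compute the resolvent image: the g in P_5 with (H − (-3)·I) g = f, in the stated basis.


write g with unknown coordinates in the stated basis and equate coefficients in (H − (-3)·I) g = f
solving from the highest basis element down gives g = (3/8)x^5 + (7/12)x
check: H g = (15/8)x^5 + (7/12)x
so H g − (-3)·g = 3x^5 + (7/3)x = f ✓

the image equals g(x) = (3/8)x^5 + (7/12)x


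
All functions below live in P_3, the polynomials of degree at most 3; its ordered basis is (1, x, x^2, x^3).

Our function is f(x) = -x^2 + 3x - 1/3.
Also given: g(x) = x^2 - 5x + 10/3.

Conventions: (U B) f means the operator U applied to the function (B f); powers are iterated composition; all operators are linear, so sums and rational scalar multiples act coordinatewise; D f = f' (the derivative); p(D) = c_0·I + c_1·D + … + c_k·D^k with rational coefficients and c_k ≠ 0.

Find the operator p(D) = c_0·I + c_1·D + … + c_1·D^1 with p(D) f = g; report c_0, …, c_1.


c_0 = -1, c_1 = 1

D^0 f = -x^2 + 3x - 1/3
D^1 f = -2x + 3
matching coefficients of g against c_0 f + c_1 Df + … from the top degree down determines the c_i
solution: c_0 = -1, c_1 = 1


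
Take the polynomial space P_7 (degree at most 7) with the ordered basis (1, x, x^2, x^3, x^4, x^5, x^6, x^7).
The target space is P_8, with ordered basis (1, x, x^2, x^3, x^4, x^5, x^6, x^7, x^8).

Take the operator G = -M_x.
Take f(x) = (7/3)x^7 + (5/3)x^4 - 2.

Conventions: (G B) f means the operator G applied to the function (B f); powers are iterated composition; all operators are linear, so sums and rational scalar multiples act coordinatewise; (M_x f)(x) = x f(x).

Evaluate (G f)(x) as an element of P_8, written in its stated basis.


the image equals g(x) = -(7/3)x^8 - (5/3)x^5 + 2x

M_x f = (7/3)x^8 + (5/3)x^5 - 2x
(-M_x) f = -(7/3)x^8 - (5/3)x^5 + 2x


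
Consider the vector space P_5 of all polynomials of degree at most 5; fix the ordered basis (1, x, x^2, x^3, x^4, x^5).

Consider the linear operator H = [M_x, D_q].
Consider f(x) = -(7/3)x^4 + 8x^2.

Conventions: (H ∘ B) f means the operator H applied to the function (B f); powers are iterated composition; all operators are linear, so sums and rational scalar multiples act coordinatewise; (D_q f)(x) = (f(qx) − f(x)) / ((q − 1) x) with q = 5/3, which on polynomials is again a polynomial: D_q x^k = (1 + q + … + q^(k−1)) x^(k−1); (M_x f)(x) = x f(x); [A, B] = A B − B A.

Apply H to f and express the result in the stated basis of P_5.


g(x) = (4375/243)x^4 - (200/9)x^2

D_q f = -(1904/81)x^3 + (64/3)x
M_x D_q f = -(1904/81)x^4 + (64/3)x^2
M_x f = -(7/3)x^5 + 8x^3
D_q M_x f = -(10087/243)x^4 + (392/9)x^2
[M_x, D_q] f = (4375/243)x^4 - (200/9)x^2


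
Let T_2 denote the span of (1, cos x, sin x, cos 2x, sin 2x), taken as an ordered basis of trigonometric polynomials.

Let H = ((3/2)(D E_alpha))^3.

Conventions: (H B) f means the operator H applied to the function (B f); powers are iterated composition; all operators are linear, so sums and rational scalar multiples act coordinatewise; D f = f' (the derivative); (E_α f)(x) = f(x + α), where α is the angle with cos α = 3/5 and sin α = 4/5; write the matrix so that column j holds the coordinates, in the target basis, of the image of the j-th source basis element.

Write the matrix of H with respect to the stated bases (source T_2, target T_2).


the matrix is [[0, 0, 0, 0, 0]; [0, 297/250, 3159/1000, 0, 0]; [0, -3159/1000, 297/250, 0, 0]; [0, 0, 0, -277992/15625, -317331/15625]; [0, 0, 0, 317331/15625, -277992/15625]] (rows listed top to bottom)

image of 1: 0
image of cos x: (297/250)cos x - (3159/1000)sin x
image of sin x: (3159/1000)cos x + (297/250)sin x
image of cos 2x: -(277992/15625)cos 2x + (317331/15625)sin 2x
image of sin 2x: -(317331/15625)cos 2x - (277992/15625)sin 2x
each image's coordinates form column j of the matrix


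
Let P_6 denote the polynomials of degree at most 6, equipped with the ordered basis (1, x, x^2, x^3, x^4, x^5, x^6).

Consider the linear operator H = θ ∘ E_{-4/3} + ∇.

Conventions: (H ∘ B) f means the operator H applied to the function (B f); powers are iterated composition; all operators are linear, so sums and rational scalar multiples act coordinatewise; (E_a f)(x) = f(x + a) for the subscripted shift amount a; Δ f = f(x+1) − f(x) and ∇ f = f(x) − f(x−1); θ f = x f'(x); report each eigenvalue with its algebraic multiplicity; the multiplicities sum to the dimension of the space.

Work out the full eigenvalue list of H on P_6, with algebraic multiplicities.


image of 1: 0
image of x: x + 1
image of x^2: 2x^2 - (2/3)x - 1
image of x^3: 3x^3 - 5x^2 + (7/3)x + 1
image of x^4: 4x^4 - 12x^3 + (46/3)x^2 - (148/27)x - 1
image of x^5: 5x^5 - (65/3)x^4 + (130/3)x^3 - (1010/27)x^2 + (875/81)x + 1
image of x^6: 6x^6 - 34x^5 + (275/3)x^4 - (1100/9)x^3 + (2155/27)x^2 - (1562/81)x - 1
the matrix is upper triangular; its diagonal is (0, 1, 2, 3, 4, 5, 6)
for a triangular matrix the eigenvalues are the diagonal entries, with algebraic multiplicity their repetition count

λ = 0 (multiplicity 1), λ = 1 (multiplicity 1), λ = 2 (multiplicity 1), λ = 3 (multiplicity 1), λ = 4 (multiplicity 1), λ = 5 (multiplicity 1), λ = 6 (multiplicity 1)


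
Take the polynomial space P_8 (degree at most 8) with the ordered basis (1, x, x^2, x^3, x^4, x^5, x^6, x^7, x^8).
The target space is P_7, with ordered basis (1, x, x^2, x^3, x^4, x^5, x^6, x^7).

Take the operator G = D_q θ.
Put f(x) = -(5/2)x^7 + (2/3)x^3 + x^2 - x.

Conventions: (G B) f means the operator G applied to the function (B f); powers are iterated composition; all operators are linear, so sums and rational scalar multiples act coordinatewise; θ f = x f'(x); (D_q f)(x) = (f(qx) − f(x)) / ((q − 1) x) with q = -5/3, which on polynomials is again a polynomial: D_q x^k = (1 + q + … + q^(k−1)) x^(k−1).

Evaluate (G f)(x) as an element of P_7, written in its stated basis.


θ f = -(35/2)x^7 + 2x^3 + 2x^2 - x
D_q θ f = -(351365/1458)x^6 + (38/9)x^2 - (4/3)x - 1

g(x) = -(351365/1458)x^6 + (38/9)x^2 - (4/3)x - 1


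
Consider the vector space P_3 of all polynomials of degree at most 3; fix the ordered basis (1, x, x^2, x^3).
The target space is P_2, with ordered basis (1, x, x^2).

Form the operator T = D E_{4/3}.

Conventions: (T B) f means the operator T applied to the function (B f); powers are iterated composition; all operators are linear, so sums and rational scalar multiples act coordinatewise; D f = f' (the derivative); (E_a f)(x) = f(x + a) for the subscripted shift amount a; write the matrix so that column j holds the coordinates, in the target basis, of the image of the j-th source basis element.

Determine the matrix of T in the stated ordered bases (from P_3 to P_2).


the matrix is [[0, 1, 8/3, 16/3]; [0, 0, 2, 8]; [0, 0, 0, 3]] (rows listed top to bottom)

image of 1: 0
image of x: 1
image of x^2: 2x + 8/3
image of x^3: 3x^2 + 8x + 16/3
each image's coordinates form column j of the matrix


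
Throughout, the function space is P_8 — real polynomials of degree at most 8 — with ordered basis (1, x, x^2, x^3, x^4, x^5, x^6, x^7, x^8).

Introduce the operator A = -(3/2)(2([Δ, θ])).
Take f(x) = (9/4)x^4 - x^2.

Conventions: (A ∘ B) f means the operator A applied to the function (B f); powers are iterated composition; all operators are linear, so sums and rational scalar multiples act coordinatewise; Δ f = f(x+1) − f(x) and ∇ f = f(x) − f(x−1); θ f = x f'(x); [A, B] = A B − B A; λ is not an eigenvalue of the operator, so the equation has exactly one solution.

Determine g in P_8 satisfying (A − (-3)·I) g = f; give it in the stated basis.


write g with unknown coordinates in the stated basis and equate coefficients in (A − (-3)·I) g = f
solving from the highest basis element down gives g = (3/4)x^4 + 3x^3 + (53/3)x^2 + (187/3)x + 329/3
check: A g = -9x^3 - 54x^2 - 187x - 329
so A g − (-3)·g = (9/4)x^4 - x^2 = f ✓

g(x) = (3/4)x^4 + 3x^3 + (53/3)x^2 + (187/3)x + 329/3


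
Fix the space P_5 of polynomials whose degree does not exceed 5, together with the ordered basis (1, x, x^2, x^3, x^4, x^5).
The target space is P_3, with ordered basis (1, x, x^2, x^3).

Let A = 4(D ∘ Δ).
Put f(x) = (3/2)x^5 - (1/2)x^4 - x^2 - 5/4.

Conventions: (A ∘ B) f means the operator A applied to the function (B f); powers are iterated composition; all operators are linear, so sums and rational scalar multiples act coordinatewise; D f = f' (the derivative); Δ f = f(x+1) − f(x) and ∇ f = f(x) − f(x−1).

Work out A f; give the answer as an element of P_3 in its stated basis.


the image equals g(x) = 120x^3 + 156x^2 + 96x + 14

Δ f = (15/2)x^4 + 13x^3 + 12x^2 + (7/2)x
D Δ f = 30x^3 + 39x^2 + 24x + 7/2
(4(D ∘ Δ)) f = 120x^3 + 156x^2 + 96x + 14


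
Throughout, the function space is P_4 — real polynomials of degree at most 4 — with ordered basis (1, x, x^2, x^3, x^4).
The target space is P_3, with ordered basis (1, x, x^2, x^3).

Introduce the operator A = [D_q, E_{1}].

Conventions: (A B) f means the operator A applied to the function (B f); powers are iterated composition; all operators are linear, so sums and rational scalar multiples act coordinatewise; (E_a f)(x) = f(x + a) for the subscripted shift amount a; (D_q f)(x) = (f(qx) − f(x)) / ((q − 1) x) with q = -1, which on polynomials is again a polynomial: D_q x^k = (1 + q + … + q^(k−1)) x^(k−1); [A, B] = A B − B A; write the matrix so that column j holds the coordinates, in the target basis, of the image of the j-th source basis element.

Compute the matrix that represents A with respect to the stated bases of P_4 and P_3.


image of 1: 0
image of x: 0
image of x^2: 2
image of x^3: -2x + 2
image of x^4: 4x^2 + 4
each image's coordinates form column j of the matrix

the matrix is [[0, 0, 2, 2, 4]; [0, 0, 0, -2, 0]; [0, 0, 0, 0, 4]; [0, 0, 0, 0, 0]] (rows listed top to bottom)


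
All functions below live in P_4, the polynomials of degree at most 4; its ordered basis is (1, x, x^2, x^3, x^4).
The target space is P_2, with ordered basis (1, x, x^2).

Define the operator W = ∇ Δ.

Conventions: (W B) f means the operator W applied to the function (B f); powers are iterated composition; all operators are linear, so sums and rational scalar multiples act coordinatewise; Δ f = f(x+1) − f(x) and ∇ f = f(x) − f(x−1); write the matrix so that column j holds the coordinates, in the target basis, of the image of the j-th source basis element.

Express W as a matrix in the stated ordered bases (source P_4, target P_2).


the matrix is [[0, 0, 2, 0, 2]; [0, 0, 0, 6, 0]; [0, 0, 0, 0, 12]] (rows listed top to bottom)

image of 1: 0
image of x: 0
image of x^2: 2
image of x^3: 6x
image of x^4: 12x^2 + 2
each image's coordinates form column j of the matrix


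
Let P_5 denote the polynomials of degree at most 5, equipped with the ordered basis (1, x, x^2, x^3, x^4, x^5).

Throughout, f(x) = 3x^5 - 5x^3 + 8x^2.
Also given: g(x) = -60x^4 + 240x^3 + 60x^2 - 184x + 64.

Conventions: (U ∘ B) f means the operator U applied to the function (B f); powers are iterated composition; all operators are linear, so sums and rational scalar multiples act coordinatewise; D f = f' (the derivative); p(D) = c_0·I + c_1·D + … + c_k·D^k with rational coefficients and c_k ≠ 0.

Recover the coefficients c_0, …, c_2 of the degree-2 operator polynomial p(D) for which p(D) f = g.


c_0 = 0, c_1 = -4, c_2 = 4

D^0 f = 3x^5 - 5x^3 + 8x^2
D^1 f = 15x^4 - 15x^2 + 16x
D^2 f = 60x^3 - 30x + 16
matching coefficients of g against c_0 f + c_1 Df + … from the top degree down determines the c_i
solution: c_0 = 0, c_1 = -4, c_2 = 4


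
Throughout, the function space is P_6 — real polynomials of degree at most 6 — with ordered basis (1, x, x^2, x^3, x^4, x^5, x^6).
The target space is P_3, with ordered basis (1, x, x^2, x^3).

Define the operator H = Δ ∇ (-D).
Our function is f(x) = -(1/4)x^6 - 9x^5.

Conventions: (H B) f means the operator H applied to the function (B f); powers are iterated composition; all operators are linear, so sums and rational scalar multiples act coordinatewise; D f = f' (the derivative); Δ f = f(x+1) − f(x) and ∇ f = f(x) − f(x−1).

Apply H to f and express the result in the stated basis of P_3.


D f = -(3/2)x^5 - 45x^4
(-D) f = (3/2)x^5 + 45x^4
∇ (-D) f = (15/2)x^4 + 165x^3 - 255x^2 + (345/2)x - 87/2
Δ ∇ (-D) f = 30x^3 + 540x^2 + 15x + 90

g(x) = 30x^3 + 540x^2 + 15x + 90


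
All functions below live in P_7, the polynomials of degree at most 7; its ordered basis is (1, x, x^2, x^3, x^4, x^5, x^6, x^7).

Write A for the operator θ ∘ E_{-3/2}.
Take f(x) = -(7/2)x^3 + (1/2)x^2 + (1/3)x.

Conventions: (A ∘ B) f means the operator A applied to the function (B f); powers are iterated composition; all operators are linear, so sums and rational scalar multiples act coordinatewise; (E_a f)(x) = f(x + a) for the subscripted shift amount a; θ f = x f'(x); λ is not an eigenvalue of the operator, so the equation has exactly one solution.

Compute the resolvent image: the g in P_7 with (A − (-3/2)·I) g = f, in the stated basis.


the result is g(x) = -(7/9)x^3 - (13/7)x^2 + (1/210)x

write g with unknown coordinates in the stated basis and equate coefficients in (A − (-3/2)·I) g = f
solving from the highest basis element down gives g = -(7/9)x^3 - (13/7)x^2 + (1/210)x
check: A g = -(7/3)x^3 + (23/7)x^2 + (137/420)x
so A g − (-3/2)·g = -(7/2)x^3 + (1/2)x^2 + (1/3)x = f ✓


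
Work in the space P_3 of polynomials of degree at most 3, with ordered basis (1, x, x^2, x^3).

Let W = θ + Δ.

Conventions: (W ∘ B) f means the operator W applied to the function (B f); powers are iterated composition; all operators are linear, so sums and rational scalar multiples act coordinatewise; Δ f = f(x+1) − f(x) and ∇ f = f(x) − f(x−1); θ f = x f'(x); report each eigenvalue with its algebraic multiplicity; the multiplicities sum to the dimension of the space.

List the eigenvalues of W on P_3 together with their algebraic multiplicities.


image of 1: 0
image of x: x + 1
image of x^2: 2x^2 + 2x + 1
image of x^3: 3x^3 + 3x^2 + 3x + 1
the matrix is upper triangular; its diagonal is (0, 1, 2, 3)
for a triangular matrix the eigenvalues are the diagonal entries, with algebraic multiplicity their repetition count

λ = 0 (multiplicity 1), λ = 1 (multiplicity 1), λ = 2 (multiplicity 1), λ = 3 (multiplicity 1)


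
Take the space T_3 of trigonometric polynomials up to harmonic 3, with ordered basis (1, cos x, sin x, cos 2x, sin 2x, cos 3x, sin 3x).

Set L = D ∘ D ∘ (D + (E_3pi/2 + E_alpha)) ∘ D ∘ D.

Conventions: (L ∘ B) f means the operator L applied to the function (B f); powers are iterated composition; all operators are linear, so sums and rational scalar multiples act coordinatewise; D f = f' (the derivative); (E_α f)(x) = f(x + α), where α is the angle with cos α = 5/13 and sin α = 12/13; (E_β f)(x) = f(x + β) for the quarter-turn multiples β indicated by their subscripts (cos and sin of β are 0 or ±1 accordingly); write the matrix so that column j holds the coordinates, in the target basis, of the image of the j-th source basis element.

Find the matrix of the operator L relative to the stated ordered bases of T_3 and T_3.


the matrix is [[0, 0, 0, 0, 0, 0, 0]; [0, 5/13, 12/13, 0, 0, 0, 0]; [0, -12/13, 5/13, 0, 0, 0, 0]; [0, 0, 0, -4608/169, 7328/169, 0, 0]; [0, 0, 0, -7328/169, -4608/169, 0, 0]; [0, 0, 0, 0, 0, -164835/2197, 644760/2197]; [0, 0, 0, 0, 0, -644760/2197, -164835/2197]] (rows listed top to bottom)

image of 1: 0
image of cos x: (5/13)cos x - (12/13)sin x
image of sin x: (12/13)cos x + (5/13)sin x
image of cos 2x: -(4608/169)cos 2x - (7328/169)sin 2x
image of sin 2x: (7328/169)cos 2x - (4608/169)sin 2x
image of cos 3x: -(164835/2197)cos 3x - (644760/2197)sin 3x
image of sin 3x: (644760/2197)cos 3x - (164835/2197)sin 3x
each image's coordinates form column j of the matrix


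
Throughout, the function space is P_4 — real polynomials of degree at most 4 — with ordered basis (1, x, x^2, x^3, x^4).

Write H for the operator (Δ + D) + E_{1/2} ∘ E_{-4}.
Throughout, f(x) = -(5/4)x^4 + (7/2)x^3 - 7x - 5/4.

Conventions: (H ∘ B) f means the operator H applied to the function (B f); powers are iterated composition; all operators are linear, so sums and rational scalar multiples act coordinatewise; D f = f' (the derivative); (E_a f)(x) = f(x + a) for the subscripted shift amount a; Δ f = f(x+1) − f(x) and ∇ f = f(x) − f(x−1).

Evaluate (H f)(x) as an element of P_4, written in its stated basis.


Δ f = -5x^3 + 3x^2 + (11/2)x - 19/4
D f = -5x^3 + (21/2)x^2 - 7
(Δ + D) f = -10x^3 + (27/2)x^2 + (11/2)x - 47/4
E_{-4} f = -(5/4)x^4 + (47/2)x^3 - 162x^2 + 481x - 2069/4
E_{1/2} E_{-4} f = -(5/4)x^4 + 21x^3 - (1029/8)x^2 + 336x - 20121/64
((Δ + D) + E_{1/2} ∘ E_{-4}) f = -(5/4)x^4 + 11x^3 - (921/8)x^2 + (683/2)x - 20873/64

g(x) = -(5/4)x^4 + 11x^3 - (921/8)x^2 + (683/2)x - 20873/64


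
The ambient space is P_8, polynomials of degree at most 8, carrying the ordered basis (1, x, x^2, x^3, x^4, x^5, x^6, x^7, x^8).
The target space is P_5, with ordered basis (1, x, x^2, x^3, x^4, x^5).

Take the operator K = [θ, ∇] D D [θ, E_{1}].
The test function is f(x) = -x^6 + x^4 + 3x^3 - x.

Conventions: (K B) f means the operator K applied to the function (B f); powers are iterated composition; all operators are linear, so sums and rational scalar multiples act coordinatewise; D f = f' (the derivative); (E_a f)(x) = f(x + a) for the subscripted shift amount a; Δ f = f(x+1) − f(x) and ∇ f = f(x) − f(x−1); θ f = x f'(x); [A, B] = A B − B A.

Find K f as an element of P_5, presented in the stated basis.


E_{1} f = -x^6 - 6x^5 - 14x^4 - 13x^3 + 6x + 2
θ E_{1} f = -6x^6 - 30x^5 - 56x^4 - 39x^3 + 6x
θ f = -6x^6 + 4x^4 + 9x^3 - x
E_{1} θ f = -6x^6 - 36x^5 - 86x^4 - 95x^3 - 39x^2 + 6x + 6
[θ, E_{1}] f = 6x^5 + 30x^4 + 56x^3 + 39x^2 - 6
D [θ, E_{1}] f = 30x^4 + 120x^3 + 168x^2 + 78x
D D [θ, E_{1}] f = 120x^3 + 360x^2 + 336x + 78
∇ (D D) [θ, E_{1}] f = 360x^2 + 360x + 96
θ ∇ (D D) [θ, E_{1}] f = 720x^2 + 360x
θ (D D) [θ, E_{1}] f = 360x^3 + 720x^2 + 336x
∇ θ (D D) [θ, E_{1}] f = 1080x^2 + 360x - 24
[θ, ∇] (D D) [θ, E_{1}] f = -360x^2 + 24

the image equals g(x) = -360x^2 + 24


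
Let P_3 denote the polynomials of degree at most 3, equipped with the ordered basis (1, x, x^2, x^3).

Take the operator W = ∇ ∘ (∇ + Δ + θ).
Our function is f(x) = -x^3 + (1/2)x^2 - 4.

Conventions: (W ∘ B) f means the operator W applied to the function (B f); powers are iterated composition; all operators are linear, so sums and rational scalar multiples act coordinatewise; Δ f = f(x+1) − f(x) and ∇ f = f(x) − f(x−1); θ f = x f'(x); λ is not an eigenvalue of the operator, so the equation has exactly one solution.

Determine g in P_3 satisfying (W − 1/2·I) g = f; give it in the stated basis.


write g with unknown coordinates in the stated basis and equate coefficients in (W − 1/2·I) g = f
solving from the highest basis element down gives g = 2x^3 + 35x^2 + 292x + 720
check: W g = 18x^2 + 146x + 356
so W g − 1/2·g = -x^3 + (1/2)x^2 - 4 = f ✓

the result is g(x) = 2x^3 + 35x^2 + 292x + 720


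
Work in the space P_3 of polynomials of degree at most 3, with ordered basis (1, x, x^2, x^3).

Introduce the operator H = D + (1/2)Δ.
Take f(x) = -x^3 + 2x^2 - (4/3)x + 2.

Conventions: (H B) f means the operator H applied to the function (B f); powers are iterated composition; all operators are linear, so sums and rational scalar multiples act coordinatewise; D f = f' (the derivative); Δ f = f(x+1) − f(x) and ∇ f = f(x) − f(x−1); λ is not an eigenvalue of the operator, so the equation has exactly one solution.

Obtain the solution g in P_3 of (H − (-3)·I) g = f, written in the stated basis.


the result is g(x) = -(1/3)x^3 + (7/6)x^2 - (13/9)x + 5/4

write g with unknown coordinates in the stated basis and equate coefficients in (H − (-3)·I) g = f
solving from the highest basis element down gives g = -(1/3)x^3 + (7/6)x^2 - (13/9)x + 5/4
check: H g = -(3/2)x^2 + 3x - 7/4
so H g − (-3)·g = -x^3 + 2x^2 - (4/3)x + 2 = f ✓


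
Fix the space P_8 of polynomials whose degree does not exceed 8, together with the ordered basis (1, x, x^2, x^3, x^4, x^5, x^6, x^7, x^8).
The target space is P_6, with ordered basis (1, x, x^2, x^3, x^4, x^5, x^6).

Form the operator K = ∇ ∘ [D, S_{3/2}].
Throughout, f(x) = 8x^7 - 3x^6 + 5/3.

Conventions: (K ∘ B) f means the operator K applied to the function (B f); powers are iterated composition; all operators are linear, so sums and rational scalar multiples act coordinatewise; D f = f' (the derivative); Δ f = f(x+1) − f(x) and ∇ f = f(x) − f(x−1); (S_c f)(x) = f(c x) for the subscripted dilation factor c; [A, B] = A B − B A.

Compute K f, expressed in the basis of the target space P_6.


S_{3/2} f = (2187/16)x^7 - (2187/64)x^6 + 5/3
D S_{3/2} f = (15309/16)x^6 - (6561/32)x^5
D f = 56x^6 - 18x^5
S_{3/2} D f = (5103/8)x^6 - (2187/16)x^5
[D, S_{3/2}] f = (5103/16)x^6 - (2187/32)x^5
∇ [D, S_{3/2}] f = (15309/8)x^5 - (164025/32)x^4 + (112995/16)x^3 - (10935/2)x^2 + (72171/32)x - 12393/32

the image equals g(x) = (15309/8)x^5 - (164025/32)x^4 + (112995/16)x^3 - (10935/2)x^2 + (72171/32)x - 12393/32


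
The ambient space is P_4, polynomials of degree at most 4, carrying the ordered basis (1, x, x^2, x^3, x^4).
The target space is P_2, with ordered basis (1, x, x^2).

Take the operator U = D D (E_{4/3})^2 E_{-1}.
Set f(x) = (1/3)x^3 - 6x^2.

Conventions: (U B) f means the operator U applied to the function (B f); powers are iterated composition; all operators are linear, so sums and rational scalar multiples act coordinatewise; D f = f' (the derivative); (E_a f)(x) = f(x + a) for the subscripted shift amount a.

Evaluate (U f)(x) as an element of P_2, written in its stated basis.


E_{-1} f = (1/3)x^3 - 7x^2 + 13x - 19/3
E_{4/3} E_{-1} f = (1/3)x^3 - (17/3)x^2 - (35/9)x - 53/81
E_{4/3} E_{4/3} E_{-1} f = (1/3)x^3 - (13/3)x^2 - (155/9)x - 1225/81
D (E_{4/3})^2 E_{-1} f = x^2 - (26/3)x - 155/9
D D (E_{4/3})^2 E_{-1} f = 2x - 26/3

g(x) = 2x - 26/3


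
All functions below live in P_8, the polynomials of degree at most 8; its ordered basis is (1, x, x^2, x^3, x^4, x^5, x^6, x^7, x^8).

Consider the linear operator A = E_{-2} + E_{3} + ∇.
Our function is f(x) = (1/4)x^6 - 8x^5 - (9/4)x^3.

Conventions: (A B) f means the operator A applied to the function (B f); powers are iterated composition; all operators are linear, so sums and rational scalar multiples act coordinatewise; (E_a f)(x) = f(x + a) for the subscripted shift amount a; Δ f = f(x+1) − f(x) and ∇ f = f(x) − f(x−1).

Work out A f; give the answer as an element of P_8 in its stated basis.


the result is g(x) = (1/2)x^6 - 13x^5 - 35x^4 - (1729/2)x^3 - (2507/2)x^2 - 3603x - 1543

E_{-2} f = (1/4)x^6 - 11x^5 + 95x^4 - (1449/4)x^3 + (1427/2)x^2 - 715x + 290
E_{3} f = (1/4)x^6 - (7/2)x^5 - (345/4)x^4 - (2349/4)x^3 - (3753/2)x^2 - (11745/4)x - 3645/2
∇ f = (3/2)x^5 - (175/4)x^4 + 85x^3 - (181/2)x^2 + (193/4)x - 21/2
(E_{-2} + E_{3} + ∇) f = (1/2)x^6 - 13x^5 - 35x^4 - (1729/2)x^3 - (2507/2)x^2 - 3603x - 1543


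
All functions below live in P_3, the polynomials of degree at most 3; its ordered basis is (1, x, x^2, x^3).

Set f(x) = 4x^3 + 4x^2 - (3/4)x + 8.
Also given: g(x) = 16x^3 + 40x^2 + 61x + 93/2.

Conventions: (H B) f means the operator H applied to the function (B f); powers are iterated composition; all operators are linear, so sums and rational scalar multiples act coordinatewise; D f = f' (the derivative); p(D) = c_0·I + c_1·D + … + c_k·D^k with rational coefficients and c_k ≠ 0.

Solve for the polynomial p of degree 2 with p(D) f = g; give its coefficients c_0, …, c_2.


D^0 f = 4x^3 + 4x^2 - (3/4)x + 8
D^1 f = 12x^2 + 8x - 3/4
D^2 f = 24x + 8
matching coefficients of g against c_0 f + c_1 Df + … from the top degree down determines the c_i
solution: c_0 = 4, c_1 = 2, c_2 = 2

c_0 = 4, c_1 = 2, c_2 = 2


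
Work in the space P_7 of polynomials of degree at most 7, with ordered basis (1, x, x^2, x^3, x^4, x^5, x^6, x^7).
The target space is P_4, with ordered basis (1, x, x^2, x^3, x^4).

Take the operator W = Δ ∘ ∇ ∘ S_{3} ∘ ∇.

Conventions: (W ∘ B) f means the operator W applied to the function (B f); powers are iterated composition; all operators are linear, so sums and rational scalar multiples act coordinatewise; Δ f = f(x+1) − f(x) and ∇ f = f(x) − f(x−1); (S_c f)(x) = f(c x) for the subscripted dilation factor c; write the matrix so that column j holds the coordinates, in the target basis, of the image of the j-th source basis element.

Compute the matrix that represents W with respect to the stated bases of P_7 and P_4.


the matrix is [[0, 0, 0, 54, -108, 990, -2700, 16254]; [0, 0, 0, 0, 648, -1620, 17820, -56700]; [0, 0, 0, 0, 0, 4860, -14580, 187110]; [0, 0, 0, 0, 0, 0, 29160, -102060]; [0, 0, 0, 0, 0, 0, 0, 153090]] (rows listed top to bottom)

image of 1: 0
image of x: 0
image of x^2: 0
image of x^3: 54
image of x^4: 648x - 108
image of x^5: 4860x^2 - 1620x + 990
image of x^6: 29160x^3 - 14580x^2 + 17820x - 2700
image of x^7: 153090x^4 - 102060x^3 + 187110x^2 - 56700x + 16254
each image's coordinates form column j of the matrix


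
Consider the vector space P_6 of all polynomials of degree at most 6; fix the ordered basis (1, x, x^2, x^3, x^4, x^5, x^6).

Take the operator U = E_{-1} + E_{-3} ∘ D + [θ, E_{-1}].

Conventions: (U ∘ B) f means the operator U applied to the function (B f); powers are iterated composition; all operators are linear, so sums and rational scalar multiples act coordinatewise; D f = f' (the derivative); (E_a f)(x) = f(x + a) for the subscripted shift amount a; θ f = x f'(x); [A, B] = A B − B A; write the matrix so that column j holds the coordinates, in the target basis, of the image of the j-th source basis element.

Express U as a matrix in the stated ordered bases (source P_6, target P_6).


image of 1: 1
image of x: x + 1
image of x^2: x^2 + 2x - 7
image of x^3: x^3 + 3x^2 - 21x + 29
image of x^4: x^4 + 4x^3 - 42x^2 + 116x - 111
image of x^5: x^5 + 5x^4 - 70x^3 + 290x^2 - 555x + 409
image of x^6: x^6 + 6x^5 - 105x^4 + 580x^3 - 1665x^2 + 2454x - 1463
each image's coordinates form column j of the matrix

the matrix is [[1, 1, -7, 29, -111, 409, -1463]; [0, 1, 2, -21, 116, -555, 2454]; [0, 0, 1, 3, -42, 290, -1665]; [0, 0, 0, 1, 4, -70, 580]; [0, 0, 0, 0, 1, 5, -105]; [0, 0, 0, 0, 0, 1, 6]; [0, 0, 0, 0, 0, 0, 1]] (rows listed top to bottom)


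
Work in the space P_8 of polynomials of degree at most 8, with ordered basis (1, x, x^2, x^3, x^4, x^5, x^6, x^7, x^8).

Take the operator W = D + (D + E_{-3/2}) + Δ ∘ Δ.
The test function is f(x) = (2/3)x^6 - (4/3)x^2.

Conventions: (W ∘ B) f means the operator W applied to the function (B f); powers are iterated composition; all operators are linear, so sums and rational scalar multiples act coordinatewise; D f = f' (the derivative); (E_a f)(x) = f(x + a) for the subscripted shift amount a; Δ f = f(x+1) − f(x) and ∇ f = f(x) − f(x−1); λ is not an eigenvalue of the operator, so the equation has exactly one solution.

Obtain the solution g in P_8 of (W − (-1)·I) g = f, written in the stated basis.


g(x) = (1/3)x^6 - (1/2)x^5 - 10x^4 + (95/8)x^3 + (461/6)x^2 - (5779/96)x - 601/8

write g with unknown coordinates in the stated basis and equate coefficients in (W − (-1)·I) g = f
solving from the highest basis element down gives g = (1/3)x^6 - (1/2)x^5 - 10x^4 + (95/8)x^3 + (461/6)x^2 - (5779/96)x - 601/8
check: W g = (1/3)x^6 + (1/2)x^5 + 10x^4 - (95/8)x^3 - (469/6)x^2 + (5779/96)x + 601/8
so W g − (-1)·g = (2/3)x^6 - (4/3)x^2 = f ✓


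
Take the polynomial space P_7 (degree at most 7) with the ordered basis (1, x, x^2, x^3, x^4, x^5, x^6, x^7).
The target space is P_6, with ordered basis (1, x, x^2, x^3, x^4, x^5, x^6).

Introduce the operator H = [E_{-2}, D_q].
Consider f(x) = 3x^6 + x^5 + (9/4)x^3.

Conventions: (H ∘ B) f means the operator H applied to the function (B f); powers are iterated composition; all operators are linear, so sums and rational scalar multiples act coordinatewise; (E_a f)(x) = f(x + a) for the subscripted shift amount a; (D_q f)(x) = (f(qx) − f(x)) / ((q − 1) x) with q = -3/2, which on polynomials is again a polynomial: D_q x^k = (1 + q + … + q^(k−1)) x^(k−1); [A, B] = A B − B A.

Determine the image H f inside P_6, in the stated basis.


D_q f = -(399/32)x^5 + (55/16)x^4 + (63/16)x^2
E_{-2} D_q f = -(399/32)x^5 + (1025/8)x^4 - (2105/4)x^3 + (17343/16)x^2 - (4493/4)x + 1879/4
E_{-2} f = 3x^6 - 35x^5 + 170x^4 - (1751/4)x^3 + (1253/2)x^2 - 469x + 142
D_q E_{-2} f = -(399/32)x^5 - (1925/16)x^4 - (1105/4)x^3 - (12257/16)x^2 - (1253/4)x - 469
[E_{-2}, D_q] f = (3975/16)x^4 - 250x^3 + 1850x^2 - 810x + 3755/4

the result is g(x) = (3975/16)x^4 - 250x^3 + 1850x^2 - 810x + 3755/4


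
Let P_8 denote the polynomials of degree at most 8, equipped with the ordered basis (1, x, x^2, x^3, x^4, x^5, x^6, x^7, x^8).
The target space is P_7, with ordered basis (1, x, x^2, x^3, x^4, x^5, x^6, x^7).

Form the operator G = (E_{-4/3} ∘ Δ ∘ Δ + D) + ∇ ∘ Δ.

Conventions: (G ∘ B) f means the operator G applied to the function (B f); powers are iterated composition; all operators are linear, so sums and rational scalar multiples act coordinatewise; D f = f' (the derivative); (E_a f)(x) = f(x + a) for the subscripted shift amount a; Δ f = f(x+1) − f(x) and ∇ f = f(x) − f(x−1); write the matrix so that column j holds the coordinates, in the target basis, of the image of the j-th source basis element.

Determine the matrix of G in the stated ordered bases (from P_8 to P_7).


the matrix is [[0, 1, 4, -2, 16/3, -110/27, 208/27, -602/81, 8768/729]; [0, 0, 2, 12, -8, 80/3, -220/9, 1456/27, -4816/81]; [0, 0, 0, 3, 24, -20, 80, -770/9, 5824/27]; [0, 0, 0, 0, 4, 40, -40, 560/3, -6160/27]; [0, 0, 0, 0, 0, 5, 60, -70, 1120/3]; [0, 0, 0, 0, 0, 0, 6, 84, -112]; [0, 0, 0, 0, 0, 0, 0, 7, 112]; [0, 0, 0, 0, 0, 0, 0, 0, 8]] (rows listed top to bottom)

image of 1: 0
image of x: 1
image of x^2: 2x + 4
image of x^3: 3x^2 + 12x - 2
image of x^4: 4x^3 + 24x^2 - 8x + 16/3
image of x^5: 5x^4 + 40x^3 - 20x^2 + (80/3)x - 110/27
image of x^6: 6x^5 + 60x^4 - 40x^3 + 80x^2 - (220/9)x + 208/27
image of x^7: 7x^6 + 84x^5 - 70x^4 + (560/3)x^3 - (770/9)x^2 + (1456/27)x - 602/81
image of x^8: 8x^7 + 112x^6 - 112x^5 + (1120/3)x^4 - (6160/27)x^3 + (5824/27)x^2 - (4816/81)x + 8768/729
each image's coordinates form column j of the matrix


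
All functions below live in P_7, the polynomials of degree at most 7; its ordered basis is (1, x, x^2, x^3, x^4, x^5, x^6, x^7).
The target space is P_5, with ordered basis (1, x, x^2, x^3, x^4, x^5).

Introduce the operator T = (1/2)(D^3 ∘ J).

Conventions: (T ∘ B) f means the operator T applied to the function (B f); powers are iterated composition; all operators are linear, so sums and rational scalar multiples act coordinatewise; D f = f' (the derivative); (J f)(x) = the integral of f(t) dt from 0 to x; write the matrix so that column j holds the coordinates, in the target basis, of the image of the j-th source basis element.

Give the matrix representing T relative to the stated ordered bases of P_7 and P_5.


image of 1: 0
image of x: 0
image of x^2: 1
image of x^3: 3x
image of x^4: 6x^2
image of x^5: 10x^3
image of x^6: 15x^4
image of x^7: 21x^5
each image's coordinates form column j of the matrix

the matrix is [[0, 0, 1, 0, 0, 0, 0, 0]; [0, 0, 0, 3, 0, 0, 0, 0]; [0, 0, 0, 0, 6, 0, 0, 0]; [0, 0, 0, 0, 0, 10, 0, 0]; [0, 0, 0, 0, 0, 0, 15, 0]; [0, 0, 0, 0, 0, 0, 0, 21]] (rows listed top to bottom)


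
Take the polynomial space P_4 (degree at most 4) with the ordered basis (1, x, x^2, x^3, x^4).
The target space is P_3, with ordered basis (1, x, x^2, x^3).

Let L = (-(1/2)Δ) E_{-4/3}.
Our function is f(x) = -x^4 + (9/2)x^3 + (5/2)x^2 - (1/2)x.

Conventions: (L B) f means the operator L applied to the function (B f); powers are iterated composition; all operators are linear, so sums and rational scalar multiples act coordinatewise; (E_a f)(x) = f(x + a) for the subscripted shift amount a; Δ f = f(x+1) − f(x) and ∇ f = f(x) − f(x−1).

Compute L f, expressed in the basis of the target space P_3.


g(x) = 2x^3 - (47/4)x^2 + (161/12)x - 485/108

E_{-4/3} f = -x^4 + (59/6)x^3 - (157/6)x^2 + (1421/54)x - 706/81
Δ E_{-4/3} f = -4x^3 + (47/2)x^2 - (161/6)x + 485/54
(-(1/2)Δ) E_{-4/3} f = 2x^3 - (47/4)x^2 + (161/12)x - 485/108


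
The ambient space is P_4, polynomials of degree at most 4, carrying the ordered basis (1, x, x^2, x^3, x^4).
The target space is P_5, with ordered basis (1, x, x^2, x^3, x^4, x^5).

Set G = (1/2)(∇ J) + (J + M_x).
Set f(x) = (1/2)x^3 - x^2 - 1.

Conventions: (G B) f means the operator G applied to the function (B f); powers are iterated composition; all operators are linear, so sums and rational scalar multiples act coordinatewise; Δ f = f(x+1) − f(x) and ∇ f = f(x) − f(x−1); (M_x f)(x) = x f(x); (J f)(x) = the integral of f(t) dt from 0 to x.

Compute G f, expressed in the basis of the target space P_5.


J f = (1/8)x^4 - (1/3)x^3 - x
∇ J f = (1/2)x^3 - (7/4)x^2 + (3/2)x - 35/24
((1/2)(∇ J)) f = (1/4)x^3 - (7/8)x^2 + (3/4)x - 35/48
J f = (1/8)x^4 - (1/3)x^3 - x
M_x f = (1/2)x^4 - x^3 - x
(J + M_x) f = (5/8)x^4 - (4/3)x^3 - 2x
((1/2)(∇ J) + (J + M_x)) f = (5/8)x^4 - (13/12)x^3 - (7/8)x^2 - (5/4)x - 35/48

the result is g(x) = (5/8)x^4 - (13/12)x^3 - (7/8)x^2 - (5/4)x - 35/48
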